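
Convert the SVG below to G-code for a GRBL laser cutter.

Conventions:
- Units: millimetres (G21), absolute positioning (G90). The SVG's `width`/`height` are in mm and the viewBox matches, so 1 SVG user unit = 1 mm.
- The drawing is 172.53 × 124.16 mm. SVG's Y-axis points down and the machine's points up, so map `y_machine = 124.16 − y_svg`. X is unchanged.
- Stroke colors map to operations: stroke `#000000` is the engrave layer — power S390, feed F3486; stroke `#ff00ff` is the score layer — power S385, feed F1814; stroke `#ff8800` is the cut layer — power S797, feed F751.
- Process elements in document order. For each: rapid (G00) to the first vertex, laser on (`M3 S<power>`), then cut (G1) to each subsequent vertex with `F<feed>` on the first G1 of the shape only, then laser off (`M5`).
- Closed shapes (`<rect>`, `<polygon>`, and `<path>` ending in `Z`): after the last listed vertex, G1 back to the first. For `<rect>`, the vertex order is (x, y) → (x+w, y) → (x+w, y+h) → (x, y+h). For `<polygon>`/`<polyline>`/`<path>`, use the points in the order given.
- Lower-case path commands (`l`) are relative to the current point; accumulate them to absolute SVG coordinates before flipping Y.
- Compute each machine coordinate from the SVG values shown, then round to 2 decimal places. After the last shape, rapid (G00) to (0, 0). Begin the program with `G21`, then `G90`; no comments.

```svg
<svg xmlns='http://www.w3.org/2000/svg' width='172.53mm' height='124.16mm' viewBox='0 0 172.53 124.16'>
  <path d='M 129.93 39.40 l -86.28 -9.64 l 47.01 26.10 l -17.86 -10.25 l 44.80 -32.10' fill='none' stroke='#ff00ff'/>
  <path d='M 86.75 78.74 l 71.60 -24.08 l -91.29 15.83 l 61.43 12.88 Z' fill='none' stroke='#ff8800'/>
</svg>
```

Since the viewBox matches the mm dimensions, user units are millimetres directly. The only transform is the Y-flip y_m = 124.16 − y_svg.

Shape 1 is a open polyline drawn with `<path>`. Its stroke #ff00ff means score at S385, F1814. After flipping Y the toolpath is (129.93,84.76) → (43.65,94.40) → (90.66,68.30) → (72.80,78.55) → (117.60,110.65).

Shape 2 is a closed polygon drawn with `<path>`. Its stroke #ff8800 means cut at S797, F751. After flipping Y the toolpath is (86.75,45.42) → (158.35,69.50) → (67.06,53.67) → (128.49,40.79) → (86.75,45.42), returning to the start.

G21
G90
G00 X129.93 Y84.76
M3 S385
G1 X43.65 Y94.40 F1814
G1 X90.66 Y68.30
G1 X72.80 Y78.55
G1 X117.60 Y110.65
M5
G00 X86.75 Y45.42
M3 S797
G1 X158.35 Y69.50 F751
G1 X67.06 Y53.67
G1 X128.49 Y40.79
G1 X86.75 Y45.42
M5
G00 X0.00 Y0.00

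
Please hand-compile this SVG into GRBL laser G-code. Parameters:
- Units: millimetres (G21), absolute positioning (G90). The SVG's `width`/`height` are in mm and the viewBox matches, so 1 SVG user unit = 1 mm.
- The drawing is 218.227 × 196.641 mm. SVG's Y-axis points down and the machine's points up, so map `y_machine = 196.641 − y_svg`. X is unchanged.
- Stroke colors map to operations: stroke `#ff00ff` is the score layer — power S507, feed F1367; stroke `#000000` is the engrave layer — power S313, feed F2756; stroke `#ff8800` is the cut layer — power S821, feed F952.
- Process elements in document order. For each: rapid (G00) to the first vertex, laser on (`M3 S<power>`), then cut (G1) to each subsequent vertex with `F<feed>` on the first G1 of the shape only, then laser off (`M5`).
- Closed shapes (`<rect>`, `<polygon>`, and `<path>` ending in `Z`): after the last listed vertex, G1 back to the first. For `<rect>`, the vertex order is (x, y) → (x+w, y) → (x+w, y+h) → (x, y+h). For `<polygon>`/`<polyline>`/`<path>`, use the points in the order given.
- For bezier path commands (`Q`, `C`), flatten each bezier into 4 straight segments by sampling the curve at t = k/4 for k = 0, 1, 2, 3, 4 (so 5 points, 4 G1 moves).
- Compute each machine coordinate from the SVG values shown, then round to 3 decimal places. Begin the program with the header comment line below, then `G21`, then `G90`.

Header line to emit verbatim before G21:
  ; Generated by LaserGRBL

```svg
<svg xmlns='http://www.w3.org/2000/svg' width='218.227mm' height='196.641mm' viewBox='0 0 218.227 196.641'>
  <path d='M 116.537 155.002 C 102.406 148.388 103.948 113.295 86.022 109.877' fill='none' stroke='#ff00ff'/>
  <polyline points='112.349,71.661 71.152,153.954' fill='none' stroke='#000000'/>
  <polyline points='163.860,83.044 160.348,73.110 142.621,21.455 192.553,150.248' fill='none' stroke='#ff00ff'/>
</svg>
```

Since the viewBox matches the mm dimensions, user units are millimetres directly. The only transform is the Y-flip y_m = 196.641 − y_svg.

Shape 1 is a cubic bezier drawn with `<path>`. Its stroke #ff00ff means score at S507, F1367. After flipping Y the toolpath is (116.537,41.639) → (108.328,50.999) → (102.703,65.400) → (96.365,79.201) → (86.022,86.764).

Shape 2 is a line segment drawn with `<polyline>`. Its stroke #000000 means engrave at S313, F2756. After flipping Y the toolpath is (112.349,124.980) → (71.152,42.687).

Shape 3 is a open polyline drawn with `<polyline>`. Its stroke #ff00ff means score at S507, F1367. After flipping Y the toolpath is (163.860,113.597) → (160.348,123.531) → (142.621,175.186) → (192.553,46.393).

; Generated by LaserGRBL
G21
G90
G00 X116.537 Y41.639
M3 S507
G1 X108.328 Y50.999 F1367
G1 X102.703 Y65.400
G1 X96.365 Y79.201
G1 X86.022 Y86.764
M5
G00 X112.349 Y124.980
M3 S313
G1 X71.152 Y42.687 F2756
M5
G00 X163.860 Y113.597
M3 S507
G1 X160.348 Y123.531 F1367
G1 X142.621 Y175.186
G1 X192.553 Y46.393
M5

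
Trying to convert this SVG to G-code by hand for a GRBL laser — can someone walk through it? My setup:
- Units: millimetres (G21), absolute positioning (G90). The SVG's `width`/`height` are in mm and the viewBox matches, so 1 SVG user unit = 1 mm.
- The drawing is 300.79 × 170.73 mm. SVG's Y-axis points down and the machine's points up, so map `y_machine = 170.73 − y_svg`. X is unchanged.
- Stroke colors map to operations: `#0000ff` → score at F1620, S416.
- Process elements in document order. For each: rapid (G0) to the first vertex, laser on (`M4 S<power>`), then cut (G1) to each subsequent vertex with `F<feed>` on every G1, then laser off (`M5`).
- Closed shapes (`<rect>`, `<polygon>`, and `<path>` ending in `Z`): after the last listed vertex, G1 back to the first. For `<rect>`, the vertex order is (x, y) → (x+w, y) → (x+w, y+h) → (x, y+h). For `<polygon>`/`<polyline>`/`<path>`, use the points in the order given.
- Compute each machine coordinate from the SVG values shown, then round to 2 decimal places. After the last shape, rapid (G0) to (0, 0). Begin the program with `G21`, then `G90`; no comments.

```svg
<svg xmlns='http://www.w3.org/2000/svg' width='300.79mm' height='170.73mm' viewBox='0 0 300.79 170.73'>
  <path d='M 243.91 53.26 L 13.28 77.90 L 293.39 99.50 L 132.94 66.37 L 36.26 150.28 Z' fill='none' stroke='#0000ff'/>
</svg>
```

1 u = 1 mm; y_m = 170.73 − y.

[1] `<path>` closed polygon, #0000ff→score S416 F1620: (243.91,117.47) → (13.28,92.83) → (293.39,71.23) → (132.94,104.36) → (36.26,20.45) → (243.91,117.47) (closed)

G21
G90
G0 X243.91 Y117.47
M4 S416
G1 X13.28 Y92.83 F1620
G1 X293.39 Y71.23 F1620
G1 X132.94 Y104.36 F1620
G1 X36.26 Y20.45 F1620
G1 X243.91 Y117.47 F1620
M5
G0 X0.00 Y0.00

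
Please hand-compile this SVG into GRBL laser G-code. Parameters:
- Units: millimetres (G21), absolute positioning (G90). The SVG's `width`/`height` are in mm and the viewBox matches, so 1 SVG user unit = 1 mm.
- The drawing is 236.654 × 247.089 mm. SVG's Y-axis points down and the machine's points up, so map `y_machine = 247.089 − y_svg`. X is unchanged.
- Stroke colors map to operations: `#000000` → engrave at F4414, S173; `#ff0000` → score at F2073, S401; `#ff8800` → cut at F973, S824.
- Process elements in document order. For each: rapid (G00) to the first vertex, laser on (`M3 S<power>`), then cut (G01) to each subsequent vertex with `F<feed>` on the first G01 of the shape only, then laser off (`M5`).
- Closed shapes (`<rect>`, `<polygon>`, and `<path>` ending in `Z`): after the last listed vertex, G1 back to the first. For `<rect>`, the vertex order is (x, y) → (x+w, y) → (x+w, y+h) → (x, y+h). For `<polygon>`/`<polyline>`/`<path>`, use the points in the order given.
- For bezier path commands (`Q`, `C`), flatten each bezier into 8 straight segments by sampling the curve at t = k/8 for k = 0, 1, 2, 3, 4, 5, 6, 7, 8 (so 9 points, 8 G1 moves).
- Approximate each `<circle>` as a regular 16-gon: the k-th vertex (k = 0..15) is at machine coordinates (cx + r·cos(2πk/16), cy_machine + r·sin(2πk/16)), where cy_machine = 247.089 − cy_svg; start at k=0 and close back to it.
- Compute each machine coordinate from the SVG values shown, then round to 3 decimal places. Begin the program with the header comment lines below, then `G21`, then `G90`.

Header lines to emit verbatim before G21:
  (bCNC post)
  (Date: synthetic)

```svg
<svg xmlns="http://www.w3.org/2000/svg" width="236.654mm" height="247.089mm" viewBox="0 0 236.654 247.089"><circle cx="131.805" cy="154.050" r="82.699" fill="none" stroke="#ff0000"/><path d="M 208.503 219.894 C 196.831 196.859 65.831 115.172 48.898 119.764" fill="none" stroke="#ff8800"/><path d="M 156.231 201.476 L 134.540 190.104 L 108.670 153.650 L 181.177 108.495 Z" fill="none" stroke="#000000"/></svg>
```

1 u = 1 mm; y_m = 247.089 − y.

[1] `<circle>` circle, #ff0000→score S401 F2073: (214.504,93.039) → (208.209,124.687) → (190.282,151.516) → (163.453,169.443) → (131.805,175.738) → (100.157,169.443) → (73.328,151.516) → (55.401,124.687) → (49.106,93.039) → (55.401,61.391) → (73.328,34.562) → (100.157,16.635) → (131.805,10.340) → (163.453,16.635) → (190.282,34.562) → (208.209,61.391) → (214.504,93.039) (closed)

[2] `<path>` cubic bezier, #ff8800→cut S824 F973: (208.503,27.195) → (198.988,38.299) → (181.022,53.204) → (157.338,70.210) → (130.673,87.620) → (103.762,103.735) → (79.339,116.856) → (60.139,125.286) → (48.898,127.325)

[3] `<path>` closed polygon, #000000→engrave S173 F4414: (156.231,45.613) → (134.540,56.985) → (108.670,93.439) → (181.177,138.594) → (156.231,45.613) (closed)

(bCNC post)
(Date: synthetic)
G21
G90
G00 X214.504 Y93.039
M3 S401
G01 X208.209 Y124.687 F2073
G01 X190.282 Y151.516
G01 X163.453 Y169.443
G01 X131.805 Y175.738
G01 X100.157 Y169.443
G01 X73.328 Y151.516
G01 X55.401 Y124.687
G01 X49.106 Y93.039
G01 X55.401 Y61.391
G01 X73.328 Y34.562
G01 X100.157 Y16.635
G01 X131.805 Y10.340
G01 X163.453 Y16.635
G01 X190.282 Y34.562
G01 X208.209 Y61.391
G01 X214.504 Y93.039
M5
G00 X208.503 Y27.195
M3 S824
G01 X198.988 Y38.299 F973
G01 X181.022 Y53.204
G01 X157.338 Y70.210
G01 X130.673 Y87.620
G01 X103.762 Y103.735
G01 X79.339 Y116.856
G01 X60.139 Y125.286
G01 X48.898 Y127.325
M5
G00 X156.231 Y45.613
M3 S173
G01 X134.540 Y56.985 F4414
G01 X108.670 Y93.439
G01 X181.177 Y138.594
G01 X156.231 Y45.613
M5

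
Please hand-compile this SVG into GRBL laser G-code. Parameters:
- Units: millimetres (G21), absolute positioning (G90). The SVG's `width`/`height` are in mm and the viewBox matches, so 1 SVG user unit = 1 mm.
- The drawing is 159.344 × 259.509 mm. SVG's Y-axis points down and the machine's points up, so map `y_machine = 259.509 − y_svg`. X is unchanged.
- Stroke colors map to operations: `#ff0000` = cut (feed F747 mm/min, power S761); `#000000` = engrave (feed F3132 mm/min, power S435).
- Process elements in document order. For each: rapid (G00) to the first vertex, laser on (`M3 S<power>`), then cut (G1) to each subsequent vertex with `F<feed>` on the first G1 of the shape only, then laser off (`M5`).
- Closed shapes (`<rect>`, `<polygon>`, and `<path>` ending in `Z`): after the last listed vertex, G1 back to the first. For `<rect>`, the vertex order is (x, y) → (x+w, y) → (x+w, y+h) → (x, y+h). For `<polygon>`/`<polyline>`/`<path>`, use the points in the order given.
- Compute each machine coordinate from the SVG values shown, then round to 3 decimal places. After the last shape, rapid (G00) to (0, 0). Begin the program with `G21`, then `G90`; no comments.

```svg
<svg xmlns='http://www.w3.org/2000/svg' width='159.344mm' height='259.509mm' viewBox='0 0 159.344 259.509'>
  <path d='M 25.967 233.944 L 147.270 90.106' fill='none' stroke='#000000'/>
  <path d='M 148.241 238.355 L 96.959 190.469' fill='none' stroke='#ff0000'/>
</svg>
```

G21
G90
G00 X25.967 Y25.565
M3 S435
G1 X147.270 Y169.403 F3132
M5
G00 X148.241 Y21.154
M3 S761
G1 X96.959 Y69.040 F747
M5
G00 X0.000 Y0.000

1 u = 1 mm; y_m = 259.509 − y.

[1] `<path>` line segment, #000000→engrave S435 F3132: (25.967,25.565) → (147.270,169.403)

[2] `<path>` line segment, #ff0000→cut S761 F747: (148.241,21.154) → (96.959,69.040)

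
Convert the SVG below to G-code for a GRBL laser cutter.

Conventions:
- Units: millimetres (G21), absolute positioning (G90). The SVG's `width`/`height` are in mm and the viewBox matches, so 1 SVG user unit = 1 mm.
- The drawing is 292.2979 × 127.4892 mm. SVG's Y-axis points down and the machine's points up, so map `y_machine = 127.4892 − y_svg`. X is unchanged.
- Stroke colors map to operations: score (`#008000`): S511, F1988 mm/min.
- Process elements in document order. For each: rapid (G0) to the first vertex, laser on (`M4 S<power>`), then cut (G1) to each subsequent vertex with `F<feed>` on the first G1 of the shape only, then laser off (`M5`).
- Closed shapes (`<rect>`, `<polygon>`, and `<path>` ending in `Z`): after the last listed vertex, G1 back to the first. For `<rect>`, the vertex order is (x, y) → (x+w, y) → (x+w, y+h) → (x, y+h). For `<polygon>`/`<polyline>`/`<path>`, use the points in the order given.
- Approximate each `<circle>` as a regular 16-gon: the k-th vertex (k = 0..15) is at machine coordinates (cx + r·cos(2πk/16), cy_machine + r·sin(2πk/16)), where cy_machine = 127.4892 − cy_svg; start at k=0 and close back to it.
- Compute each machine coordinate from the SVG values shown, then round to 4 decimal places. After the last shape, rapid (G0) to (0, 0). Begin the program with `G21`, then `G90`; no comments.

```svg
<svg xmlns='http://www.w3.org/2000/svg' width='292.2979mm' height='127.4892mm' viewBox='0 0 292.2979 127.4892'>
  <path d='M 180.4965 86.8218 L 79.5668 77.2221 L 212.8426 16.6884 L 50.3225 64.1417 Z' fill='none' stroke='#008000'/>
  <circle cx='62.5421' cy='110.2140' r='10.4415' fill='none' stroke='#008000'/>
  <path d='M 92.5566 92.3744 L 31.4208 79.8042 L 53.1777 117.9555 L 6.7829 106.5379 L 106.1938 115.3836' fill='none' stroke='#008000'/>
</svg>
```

viewBox `0 0 292.2979 127.4892` with mm width/height → 1 unit = 1 mm. Flip: y_m = 127.4892 − y_svg.

**Shape 1** — `<path>` closed polygon, stroke `#008000` → score (S511, F1988). Machine vertices: (180.4965,40.6674) → (79.5668,50.2671) → (212.8426,110.8008) → (50.3225,63.3475) → (180.4965,40.6674). Closed: final G1 returns to the first vertex.

**Shape 2** — `<circle>` circle, stroke `#008000` → score (S511, F1988). Machine vertices: (72.9836,17.2752) → (72.1888,21.2710) → (69.9254,24.6585) → (66.5379,26.9219) → (62.5421,27.7167) → (58.5463,26.9219) → (55.1588,24.6585) → (52.8954,21.2710) → (52.1006,17.2752) → (52.8954,13.2794) → (55.1588,9.8919) → (58.5463,7.6285) → (62.5421,6.8337) → (66.5379,7.6285) → (69.9254,9.8919) → (72.1888,13.2794) → (72.9836,17.2752). Closed: final G1 returns to the first vertex.

**Shape 3** — `<path>` open polyline, stroke `#008000` → score (S511, F1988). Machine vertices: (92.5566,35.1148) → (31.4208,47.6850) → (53.1777,9.5337) → (6.7829,20.9513) → (106.1938,12.1056). Open path.

G21
G90
G0 X180.4965 Y40.6674
M4 S511
G1 X79.5668 Y50.2671 F1988
G1 X212.8426 Y110.8008
G1 X50.3225 Y63.3475
G1 X180.4965 Y40.6674
M5
G0 X72.9836 Y17.2752
M4 S511
G1 X72.1888 Y21.2710 F1988
G1 X69.9254 Y24.6585
G1 X66.5379 Y26.9219
G1 X62.5421 Y27.7167
G1 X58.5463 Y26.9219
G1 X55.1588 Y24.6585
G1 X52.8954 Y21.2710
G1 X52.1006 Y17.2752
G1 X52.8954 Y13.2794
G1 X55.1588 Y9.8919
G1 X58.5463 Y7.6285
G1 X62.5421 Y6.8337
G1 X66.5379 Y7.6285
G1 X69.9254 Y9.8919
G1 X72.1888 Y13.2794
G1 X72.9836 Y17.2752
M5
G0 X92.5566 Y35.1148
M4 S511
G1 X31.4208 Y47.6850 F1988
G1 X53.1777 Y9.5337
G1 X6.7829 Y20.9513
G1 X106.1938 Y12.1056
M5
G0 X0.0000 Y0.0000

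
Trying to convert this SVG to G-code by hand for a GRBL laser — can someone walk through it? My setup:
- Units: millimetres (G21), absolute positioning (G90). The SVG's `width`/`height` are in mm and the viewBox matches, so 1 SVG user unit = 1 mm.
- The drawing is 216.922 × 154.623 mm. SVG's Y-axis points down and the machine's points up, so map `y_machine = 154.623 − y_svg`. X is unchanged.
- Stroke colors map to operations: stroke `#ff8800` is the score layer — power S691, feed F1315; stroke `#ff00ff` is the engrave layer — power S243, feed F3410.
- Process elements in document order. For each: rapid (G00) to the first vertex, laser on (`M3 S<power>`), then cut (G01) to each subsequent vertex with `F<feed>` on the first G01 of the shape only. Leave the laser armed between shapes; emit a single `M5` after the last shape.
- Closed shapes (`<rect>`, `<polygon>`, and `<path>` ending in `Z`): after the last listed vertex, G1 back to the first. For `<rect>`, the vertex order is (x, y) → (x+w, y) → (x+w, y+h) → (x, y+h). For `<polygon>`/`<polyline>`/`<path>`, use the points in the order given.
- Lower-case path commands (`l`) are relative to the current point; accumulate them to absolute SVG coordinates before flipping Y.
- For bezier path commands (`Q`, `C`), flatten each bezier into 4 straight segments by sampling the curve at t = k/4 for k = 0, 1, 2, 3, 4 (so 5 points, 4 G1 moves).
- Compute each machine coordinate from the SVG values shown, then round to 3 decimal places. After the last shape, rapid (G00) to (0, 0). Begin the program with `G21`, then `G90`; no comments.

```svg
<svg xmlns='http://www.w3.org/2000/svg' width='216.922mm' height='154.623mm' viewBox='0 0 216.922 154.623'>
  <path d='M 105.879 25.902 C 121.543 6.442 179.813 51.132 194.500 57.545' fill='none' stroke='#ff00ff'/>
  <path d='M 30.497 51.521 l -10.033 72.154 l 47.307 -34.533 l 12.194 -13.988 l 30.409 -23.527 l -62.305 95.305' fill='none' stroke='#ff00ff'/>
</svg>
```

G21
G90
G00 X105.879 Y128.721
M3 S243
G01 X124.269 Y132.888 F3410
G01 X150.556 Y122.602
G01 X176.660 Y107.464
G01 X194.500 Y97.078
G00 X30.497 Y103.102
M3 S243
G01 X20.464 Y30.948 F3410
G01 X67.771 Y65.481
G01 X79.965 Y79.469
G01 X110.374 Y102.996
G01 X48.069 Y7.691
M5
G00 X0.000 Y0.000

Since the viewBox matches the mm dimensions, user units are millimetres directly. The only transform is the Y-flip y_m = 154.623 − y_svg.

Shape 1 is a cubic bezier drawn with `<path>`. Its stroke #ff00ff means engrave at S243, F3410. After flipping Y the toolpath is (105.879,128.721) → (124.269,132.888) → (150.556,122.602) → (176.660,107.464) → (194.500,97.078).

Shape 2 is a open polyline drawn with `<path>`. Its stroke #ff00ff means engrave at S243, F3410. After flipping Y the toolpath is (30.497,103.102) → (20.464,30.948) → (67.771,65.481) → (79.965,79.469) → (110.374,102.996) → (48.069,7.691).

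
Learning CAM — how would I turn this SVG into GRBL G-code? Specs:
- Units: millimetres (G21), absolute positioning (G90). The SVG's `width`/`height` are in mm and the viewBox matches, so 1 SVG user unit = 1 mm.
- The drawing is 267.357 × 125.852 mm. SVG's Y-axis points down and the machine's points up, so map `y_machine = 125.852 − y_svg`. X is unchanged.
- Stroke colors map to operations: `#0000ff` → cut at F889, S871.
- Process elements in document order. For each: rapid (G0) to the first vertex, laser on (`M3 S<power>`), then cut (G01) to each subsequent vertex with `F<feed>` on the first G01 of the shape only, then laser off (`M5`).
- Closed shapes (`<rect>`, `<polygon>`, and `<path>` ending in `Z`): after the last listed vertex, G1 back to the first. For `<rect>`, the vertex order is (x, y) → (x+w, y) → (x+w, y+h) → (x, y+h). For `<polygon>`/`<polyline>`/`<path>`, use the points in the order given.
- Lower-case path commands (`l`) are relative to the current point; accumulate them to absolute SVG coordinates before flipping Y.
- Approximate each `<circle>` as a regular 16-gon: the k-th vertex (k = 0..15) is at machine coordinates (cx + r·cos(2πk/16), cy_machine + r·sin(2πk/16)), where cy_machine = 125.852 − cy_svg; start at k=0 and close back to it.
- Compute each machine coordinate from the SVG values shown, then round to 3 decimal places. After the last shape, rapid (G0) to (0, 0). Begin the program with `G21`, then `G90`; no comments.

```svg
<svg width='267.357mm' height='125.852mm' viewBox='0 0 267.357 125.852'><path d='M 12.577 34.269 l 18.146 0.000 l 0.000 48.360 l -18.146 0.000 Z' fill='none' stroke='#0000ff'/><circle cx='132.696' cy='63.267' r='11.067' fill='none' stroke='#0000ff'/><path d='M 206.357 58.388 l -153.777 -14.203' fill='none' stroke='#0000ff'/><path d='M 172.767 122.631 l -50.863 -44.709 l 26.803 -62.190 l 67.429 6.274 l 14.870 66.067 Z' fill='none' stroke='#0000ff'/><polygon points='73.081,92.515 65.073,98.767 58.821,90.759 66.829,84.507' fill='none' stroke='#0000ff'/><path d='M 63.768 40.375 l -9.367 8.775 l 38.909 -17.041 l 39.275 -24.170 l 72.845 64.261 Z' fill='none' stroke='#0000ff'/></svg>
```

Since the viewBox matches the mm dimensions, user units are millimetres directly. The only transform is the Y-flip y_m = 125.852 − y_svg.

Shape 1 is a rectangle drawn with `<path>`. Its stroke #0000ff means cut at S871, F889. After flipping Y the toolpath is (12.577,91.583) → (30.723,91.583) → (30.723,43.223) → (12.577,43.223) → (12.577,91.583), returning to the start.

Shape 2 is a circle drawn with `<circle>`. Its stroke #0000ff means cut at S871, F889. After flipping Y the toolpath is (143.763,62.585) → (142.921,66.820) → (140.522,70.411) → (136.931,72.810) → (132.696,73.652) → (128.461,72.810) → (124.870,70.411) → (122.471,66.820) → (121.629,62.585) → (122.471,58.350) → (124.870,54.759) → (128.461,52.360) → (132.696,51.518) → (136.931,52.360) → (140.522,54.759) → (142.921,58.350) → (143.763,62.585), returning to the start.

Shape 3 is a line segment drawn with `<path>`. Its stroke #0000ff means cut at S871, F889. After flipping Y the toolpath is (206.357,67.464) → (52.580,81.667).

Shape 4 is a regular polygon drawn with `<path>`. Its stroke #0000ff means cut at S871, F889. After flipping Y the toolpath is (172.767,3.221) → (121.904,47.930) → (148.707,110.120) → (216.136,103.846) → (231.006,37.779) → (172.767,3.221), returning to the start.

Shape 5 is a regular polygon drawn with `<polygon>`. Its stroke #0000ff means cut at S871, F889. After flipping Y the toolpath is (73.081,33.337) → (65.073,27.085) → (58.821,35.093) → (66.829,41.345) → (73.081,33.337), returning to the start.

Shape 6 is a closed polygon drawn with `<path>`. Its stroke #0000ff means cut at S871, F889. After flipping Y the toolpath is (63.768,85.477) → (54.401,76.702) → (93.310,93.743) → (132.585,117.913) → (205.430,53.652) → (63.768,85.477), returning to the start.

G21
G90
G0 X12.577 Y91.583
M3 S871
G01 X30.723 Y91.583 F889
G01 X30.723 Y43.223
G01 X12.577 Y43.223
G01 X12.577 Y91.583
M5
G0 X143.763 Y62.585
M3 S871
G01 X142.921 Y66.820 F889
G01 X140.522 Y70.411
G01 X136.931 Y72.810
G01 X132.696 Y73.652
G01 X128.461 Y72.810
G01 X124.870 Y70.411
G01 X122.471 Y66.820
G01 X121.629 Y62.585
G01 X122.471 Y58.350
G01 X124.870 Y54.759
G01 X128.461 Y52.360
G01 X132.696 Y51.518
G01 X136.931 Y52.360
G01 X140.522 Y54.759
G01 X142.921 Y58.350
G01 X143.763 Y62.585
M5
G0 X206.357 Y67.464
M3 S871
G01 X52.580 Y81.667 F889
M5
G0 X172.767 Y3.221
M3 S871
G01 X121.904 Y47.930 F889
G01 X148.707 Y110.120
G01 X216.136 Y103.846
G01 X231.006 Y37.779
G01 X172.767 Y3.221
M5
G0 X73.081 Y33.337
M3 S871
G01 X65.073 Y27.085 F889
G01 X58.821 Y35.093
G01 X66.829 Y41.345
G01 X73.081 Y33.337
M5
G0 X63.768 Y85.477
M3 S871
G01 X54.401 Y76.702 F889
G01 X93.310 Y93.743
G01 X132.585 Y117.913
G01 X205.430 Y53.652
G01 X63.768 Y85.477
M5
G0 X0.000 Y0.000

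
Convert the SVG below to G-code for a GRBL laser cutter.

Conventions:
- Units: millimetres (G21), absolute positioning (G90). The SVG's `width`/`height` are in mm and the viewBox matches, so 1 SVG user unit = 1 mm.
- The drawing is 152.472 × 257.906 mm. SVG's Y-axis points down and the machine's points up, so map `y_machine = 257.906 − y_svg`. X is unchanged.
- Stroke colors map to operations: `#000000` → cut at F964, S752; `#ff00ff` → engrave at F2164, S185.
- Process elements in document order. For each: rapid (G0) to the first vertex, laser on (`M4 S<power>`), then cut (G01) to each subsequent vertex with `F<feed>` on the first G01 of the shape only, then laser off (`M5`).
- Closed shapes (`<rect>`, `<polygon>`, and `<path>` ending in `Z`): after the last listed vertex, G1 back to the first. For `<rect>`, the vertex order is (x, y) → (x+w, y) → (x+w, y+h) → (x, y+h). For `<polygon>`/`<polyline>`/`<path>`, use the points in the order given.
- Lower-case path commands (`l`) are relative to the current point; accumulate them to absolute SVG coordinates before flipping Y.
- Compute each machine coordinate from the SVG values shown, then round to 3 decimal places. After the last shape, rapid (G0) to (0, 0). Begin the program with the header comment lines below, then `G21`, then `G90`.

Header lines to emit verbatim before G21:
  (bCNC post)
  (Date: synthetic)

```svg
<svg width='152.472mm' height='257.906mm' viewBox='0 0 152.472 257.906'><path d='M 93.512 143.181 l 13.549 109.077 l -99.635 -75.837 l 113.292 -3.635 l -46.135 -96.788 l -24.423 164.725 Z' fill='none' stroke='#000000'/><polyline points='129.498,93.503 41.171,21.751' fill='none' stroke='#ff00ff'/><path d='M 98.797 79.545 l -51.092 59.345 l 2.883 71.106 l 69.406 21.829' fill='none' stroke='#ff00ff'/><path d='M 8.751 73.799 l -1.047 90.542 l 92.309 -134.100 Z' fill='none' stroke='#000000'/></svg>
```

(bCNC post)
(Date: synthetic)
G21
G90
G0 X93.512 Y114.725
M4 S752
G01 X107.061 Y5.648 F964
G01 X7.426 Y81.485
G01 X120.718 Y85.120
G01 X74.583 Y181.908
G01 X50.160 Y17.183
G01 X93.512 Y114.725
M5
G0 X129.498 Y164.403
M4 S185
G01 X41.171 Y236.155 F2164
M5
G0 X98.797 Y178.361
M4 S185
G01 X47.705 Y119.016 F2164
G01 X50.588 Y47.910
G01 X119.994 Y26.081
M5
G0 X8.751 Y184.107
M4 S752
G01 X7.704 Y93.565 F964
G01 X100.013 Y227.665
G01 X8.751 Y184.107
M5
G0 X0.000 Y0.000

viewBox `0 0 152.472 257.906` with mm width/height → 1 unit = 1 mm. Flip: y_m = 257.906 − y_svg.

**Shape 1** — `<path>` closed polygon, stroke `#000000` → cut (S752, F964). Machine vertices: (93.512,114.725) → (107.061,5.648) → (7.426,81.485) → (120.718,85.120) → (74.583,181.908) → (50.160,17.183) → (93.512,114.725). Closed: final G1 returns to the first vertex.

**Shape 2** — `<polyline>` line segment, stroke `#ff00ff` → engrave (S185, F2164). Machine vertices: (129.498,164.403) → (41.171,236.155). Open path.

**Shape 3** — `<path>` open polyline, stroke `#ff00ff` → engrave (S185, F2164). Machine vertices: (98.797,178.361) → (47.705,119.016) → (50.588,47.910) → (119.994,26.081). Open path.

**Shape 4** — `<path>` closed polygon, stroke `#000000` → cut (S752, F964). Machine vertices: (8.751,184.107) → (7.704,93.565) → (100.013,227.665) → (8.751,184.107). Closed: final G1 returns to the first vertex.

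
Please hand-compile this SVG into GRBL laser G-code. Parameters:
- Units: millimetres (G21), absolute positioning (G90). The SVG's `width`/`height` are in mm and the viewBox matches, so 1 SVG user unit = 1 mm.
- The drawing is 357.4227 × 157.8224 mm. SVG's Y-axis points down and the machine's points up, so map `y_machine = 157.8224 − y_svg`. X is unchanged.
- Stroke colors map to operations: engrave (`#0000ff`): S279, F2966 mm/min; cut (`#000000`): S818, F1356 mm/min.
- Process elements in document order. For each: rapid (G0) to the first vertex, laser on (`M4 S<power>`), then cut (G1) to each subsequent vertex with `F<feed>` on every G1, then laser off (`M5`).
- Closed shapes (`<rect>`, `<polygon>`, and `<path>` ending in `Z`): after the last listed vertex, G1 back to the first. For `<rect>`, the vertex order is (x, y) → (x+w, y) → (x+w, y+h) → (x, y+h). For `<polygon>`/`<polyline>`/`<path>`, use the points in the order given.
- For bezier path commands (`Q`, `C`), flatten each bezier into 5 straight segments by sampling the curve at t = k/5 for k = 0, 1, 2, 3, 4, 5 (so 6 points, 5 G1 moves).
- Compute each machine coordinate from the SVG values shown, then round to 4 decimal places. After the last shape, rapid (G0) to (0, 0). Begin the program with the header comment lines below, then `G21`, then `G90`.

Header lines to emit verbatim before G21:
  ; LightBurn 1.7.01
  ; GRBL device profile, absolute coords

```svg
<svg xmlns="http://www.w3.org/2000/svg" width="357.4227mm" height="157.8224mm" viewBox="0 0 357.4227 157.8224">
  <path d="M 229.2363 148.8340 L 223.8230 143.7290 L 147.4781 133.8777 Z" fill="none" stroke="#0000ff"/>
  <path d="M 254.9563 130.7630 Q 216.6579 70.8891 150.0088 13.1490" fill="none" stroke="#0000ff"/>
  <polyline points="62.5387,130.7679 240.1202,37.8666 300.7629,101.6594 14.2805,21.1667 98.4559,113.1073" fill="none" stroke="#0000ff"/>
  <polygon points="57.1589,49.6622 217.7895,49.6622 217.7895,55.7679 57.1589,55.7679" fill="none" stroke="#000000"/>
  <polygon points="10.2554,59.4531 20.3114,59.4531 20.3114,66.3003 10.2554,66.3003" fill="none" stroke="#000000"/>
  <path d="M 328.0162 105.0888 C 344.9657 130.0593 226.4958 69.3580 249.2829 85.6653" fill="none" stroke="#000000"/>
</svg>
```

viewBox `0 0 357.4227 157.8224` with mm width/height → 1 unit = 1 mm. Flip: y_m = 157.8224 − y_svg.

**Shape 1** — `<path>` closed polygon, stroke `#0000ff` → engrave (S279, F2966). Machine vertices: (229.2363,8.9884) → (223.8230,14.0934) → (147.4781,23.9447) → (229.2363,8.9884). Closed: final G1 returns to the first vertex.

**Shape 2** — `<path>` quadratic bezier, stroke `#0000ff` → engrave (S279, F2966). Control points (SVG): P0=(254.9563,130.7630), P1=(216.6579,70.8891), P2=(150.0088,13.1490); sampled at t=k/5. Machine vertices: (254.9563,27.0594) → (238.5029,50.9236) → (219.7815,74.6171) → (198.7920,98.1399) → (175.5344,121.4920) → (150.0088,144.6734). Open path.

**Shape 3** — `<polyline>` open polyline, stroke `#0000ff` → engrave (S279, F2966). Machine vertices: (62.5387,27.0545) → (240.1202,119.9558) → (300.7629,56.1630) → (14.2805,136.6557) → (98.4559,44.7151). Open path.

**Shape 4** — `<polygon>` rectangle, stroke `#000000` → cut (S818, F1356). Machine vertices: (57.1589,108.1602) → (217.7895,108.1602) → (217.7895,102.0545) → (57.1589,102.0545) → (57.1589,108.1602). Closed: final G1 returns to the first vertex.

**Shape 5** — `<polygon>` rectangle, stroke `#000000` → cut (S818, F1356). Machine vertices: (10.2554,98.3693) → (20.3114,98.3693) → (20.3114,91.5221) → (10.2554,91.5221) → (10.2554,98.3693). Closed: final G1 returns to the first vertex.

**Shape 6** — `<path>` cubic bezier, stroke `#000000` → cut (S818, F1356). Control points (SVG): P0=(328.0162,105.0888), P1=(344.9657,130.0593), P2=(226.4958,69.3580), P3=(249.2829,85.6653); sampled at t=k/5. Machine vertices: (328.0162,52.7336) → (324.1490,46.7305) → (301.0616,53.4799) → (272.0345,65.1733) → (250.3481,74.0019) → (249.2829,72.1571). Open path.

; LightBurn 1.7.01
; GRBL device profile, absolute coords
G21
G90
G0 X229.2363 Y8.9884
M4 S279
G1 X223.8230 Y14.0934 F2966
G1 X147.4781 Y23.9447 F2966
G1 X229.2363 Y8.9884 F2966
M5
G0 X254.9563 Y27.0594
M4 S279
G1 X238.5029 Y50.9236 F2966
G1 X219.7815 Y74.6171 F2966
G1 X198.7920 Y98.1399 F2966
G1 X175.5344 Y121.4920 F2966
G1 X150.0088 Y144.6734 F2966
M5
G0 X62.5387 Y27.0545
M4 S279
G1 X240.1202 Y119.9558 F2966
G1 X300.7629 Y56.1630 F2966
G1 X14.2805 Y136.6557 F2966
G1 X98.4559 Y44.7151 F2966
M5
G0 X57.1589 Y108.1602
M4 S818
G1 X217.7895 Y108.1602 F1356
G1 X217.7895 Y102.0545 F1356
G1 X57.1589 Y102.0545 F1356
G1 X57.1589 Y108.1602 F1356
M5
G0 X10.2554 Y98.3693
M4 S818
G1 X20.3114 Y98.3693 F1356
G1 X20.3114 Y91.5221 F1356
G1 X10.2554 Y91.5221 F1356
G1 X10.2554 Y98.3693 F1356
M5
G0 X328.0162 Y52.7336
M4 S818
G1 X324.1490 Y46.7305 F1356
G1 X301.0616 Y53.4799 F1356
G1 X272.0345 Y65.1733 F1356
G1 X250.3481 Y74.0019 F1356
G1 X249.2829 Y72.1571 F1356
M5
G0 X0.0000 Y0.0000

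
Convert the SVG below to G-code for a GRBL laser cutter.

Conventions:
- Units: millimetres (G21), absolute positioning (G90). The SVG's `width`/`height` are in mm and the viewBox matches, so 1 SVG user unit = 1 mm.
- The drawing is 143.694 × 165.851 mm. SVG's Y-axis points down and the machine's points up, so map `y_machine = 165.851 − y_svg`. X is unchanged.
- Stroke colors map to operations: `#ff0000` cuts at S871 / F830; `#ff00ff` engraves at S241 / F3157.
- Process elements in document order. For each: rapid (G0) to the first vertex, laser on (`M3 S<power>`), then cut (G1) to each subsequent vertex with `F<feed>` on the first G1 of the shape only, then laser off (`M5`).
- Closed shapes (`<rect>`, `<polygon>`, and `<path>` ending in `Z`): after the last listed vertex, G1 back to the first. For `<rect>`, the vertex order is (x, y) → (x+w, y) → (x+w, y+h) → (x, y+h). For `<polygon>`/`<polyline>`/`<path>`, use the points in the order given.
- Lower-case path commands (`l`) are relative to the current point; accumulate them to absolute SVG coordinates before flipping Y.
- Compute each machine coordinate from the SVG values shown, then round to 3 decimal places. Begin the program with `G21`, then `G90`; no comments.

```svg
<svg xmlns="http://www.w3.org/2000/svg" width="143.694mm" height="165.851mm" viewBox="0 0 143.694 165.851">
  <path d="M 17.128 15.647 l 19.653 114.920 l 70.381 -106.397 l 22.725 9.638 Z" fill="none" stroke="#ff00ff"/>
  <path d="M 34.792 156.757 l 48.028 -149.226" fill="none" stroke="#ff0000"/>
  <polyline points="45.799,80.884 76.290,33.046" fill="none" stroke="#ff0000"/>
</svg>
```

viewBox `0 0 143.694 165.851` with mm width/height → 1 unit = 1 mm. Flip: y_m = 165.851 − y_svg.

**Shape 1** — `<path>` closed polygon, stroke `#ff00ff` → engrave (S241, F3157). Machine vertices: (17.128,150.204) → (36.781,35.284) → (107.162,141.681) → (129.887,132.043) → (17.128,150.204). Closed: final G1 returns to the first vertex.

**Shape 2** — `<path>` line segment, stroke `#ff0000` → cut (S871, F830). Machine vertices: (34.792,9.094) → (82.820,158.320). Open path.

**Shape 3** — `<polyline>` line segment, stroke `#ff0000` → cut (S871, F830). Machine vertices: (45.799,84.967) → (76.290,132.805). Open path.

G21
G90
G0 X17.128 Y150.204
M3 S241
G1 X36.781 Y35.284 F3157
G1 X107.162 Y141.681
G1 X129.887 Y132.043
G1 X17.128 Y150.204
M5
G0 X34.792 Y9.094
M3 S871
G1 X82.820 Y158.320 F830
M5
G0 X45.799 Y84.967
M3 S871
G1 X76.290 Y132.805 F830
M5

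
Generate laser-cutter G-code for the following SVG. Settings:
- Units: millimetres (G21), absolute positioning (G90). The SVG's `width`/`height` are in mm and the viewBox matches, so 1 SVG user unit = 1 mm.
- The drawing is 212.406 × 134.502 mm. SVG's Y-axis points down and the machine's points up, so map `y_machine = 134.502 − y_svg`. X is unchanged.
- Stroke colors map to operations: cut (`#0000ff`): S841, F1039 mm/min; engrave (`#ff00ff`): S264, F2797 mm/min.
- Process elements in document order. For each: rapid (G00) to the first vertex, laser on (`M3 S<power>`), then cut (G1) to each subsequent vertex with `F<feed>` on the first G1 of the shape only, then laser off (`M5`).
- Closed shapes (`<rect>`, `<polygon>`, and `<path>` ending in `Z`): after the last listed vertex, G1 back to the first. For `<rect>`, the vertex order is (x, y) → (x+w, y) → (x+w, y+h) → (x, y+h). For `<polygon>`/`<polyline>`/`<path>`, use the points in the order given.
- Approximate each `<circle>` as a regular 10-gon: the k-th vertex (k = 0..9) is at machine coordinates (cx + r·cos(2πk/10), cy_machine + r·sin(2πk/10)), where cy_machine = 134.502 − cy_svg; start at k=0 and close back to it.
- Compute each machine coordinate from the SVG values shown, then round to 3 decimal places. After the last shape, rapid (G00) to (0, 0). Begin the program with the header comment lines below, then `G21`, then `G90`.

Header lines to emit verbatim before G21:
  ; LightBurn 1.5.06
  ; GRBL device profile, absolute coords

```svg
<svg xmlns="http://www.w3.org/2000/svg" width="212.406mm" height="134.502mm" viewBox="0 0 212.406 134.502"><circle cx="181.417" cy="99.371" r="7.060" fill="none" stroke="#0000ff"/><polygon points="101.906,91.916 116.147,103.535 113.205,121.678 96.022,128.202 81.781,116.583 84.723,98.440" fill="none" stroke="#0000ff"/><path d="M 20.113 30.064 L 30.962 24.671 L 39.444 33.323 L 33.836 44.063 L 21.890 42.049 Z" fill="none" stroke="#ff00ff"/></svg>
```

viewBox `0 0 212.406 134.502` with mm width/height → 1 unit = 1 mm. Flip: y_m = 134.502 − y_svg.

**Shape 1** — `<circle>` circle, stroke `#0000ff` → cut (S841, F1039). Machine vertices: (188.477,35.131) → (187.129,39.281) → (183.599,41.845) → (179.235,41.845) → (175.705,39.281) → (174.357,35.131) → (175.705,30.981) → (179.235,28.417) → (183.599,28.417) → (187.129,30.981) → (188.477,35.131). Closed: final G1 returns to the first vertex.

**Shape 2** — `<polygon>` regular polygon, stroke `#0000ff` → cut (S841, F1039). Machine vertices: (101.906,42.586) → (116.147,30.967) → (113.205,12.824) → (96.022,6.300) → (81.781,17.919) → (84.723,36.062) → (101.906,42.586). Closed: final G1 returns to the first vertex.

**Shape 3** — `<path>` regular polygon, stroke `#ff00ff` → engrave (S264, F2797). Machine vertices: (20.113,104.438) → (30.962,109.831) → (39.444,101.179) → (33.836,90.439) → (21.890,92.453) → (20.113,104.438). Closed: final G1 returns to the first vertex.

; LightBurn 1.5.06
; GRBL device profile, absolute coords
G21
G90
G00 X188.477 Y35.131
M3 S841
G1 X187.129 Y39.281 F1039
G1 X183.599 Y41.845
G1 X179.235 Y41.845
G1 X175.705 Y39.281
G1 X174.357 Y35.131
G1 X175.705 Y30.981
G1 X179.235 Y28.417
G1 X183.599 Y28.417
G1 X187.129 Y30.981
G1 X188.477 Y35.131
M5
G00 X101.906 Y42.586
M3 S841
G1 X116.147 Y30.967 F1039
G1 X113.205 Y12.824
G1 X96.022 Y6.300
G1 X81.781 Y17.919
G1 X84.723 Y36.062
G1 X101.906 Y42.586
M5
G00 X20.113 Y104.438
M3 S264
G1 X30.962 Y109.831 F2797
G1 X39.444 Y101.179
G1 X33.836 Y90.439
G1 X21.890 Y92.453
G1 X20.113 Y104.438
M5
G00 X0.000 Y0.000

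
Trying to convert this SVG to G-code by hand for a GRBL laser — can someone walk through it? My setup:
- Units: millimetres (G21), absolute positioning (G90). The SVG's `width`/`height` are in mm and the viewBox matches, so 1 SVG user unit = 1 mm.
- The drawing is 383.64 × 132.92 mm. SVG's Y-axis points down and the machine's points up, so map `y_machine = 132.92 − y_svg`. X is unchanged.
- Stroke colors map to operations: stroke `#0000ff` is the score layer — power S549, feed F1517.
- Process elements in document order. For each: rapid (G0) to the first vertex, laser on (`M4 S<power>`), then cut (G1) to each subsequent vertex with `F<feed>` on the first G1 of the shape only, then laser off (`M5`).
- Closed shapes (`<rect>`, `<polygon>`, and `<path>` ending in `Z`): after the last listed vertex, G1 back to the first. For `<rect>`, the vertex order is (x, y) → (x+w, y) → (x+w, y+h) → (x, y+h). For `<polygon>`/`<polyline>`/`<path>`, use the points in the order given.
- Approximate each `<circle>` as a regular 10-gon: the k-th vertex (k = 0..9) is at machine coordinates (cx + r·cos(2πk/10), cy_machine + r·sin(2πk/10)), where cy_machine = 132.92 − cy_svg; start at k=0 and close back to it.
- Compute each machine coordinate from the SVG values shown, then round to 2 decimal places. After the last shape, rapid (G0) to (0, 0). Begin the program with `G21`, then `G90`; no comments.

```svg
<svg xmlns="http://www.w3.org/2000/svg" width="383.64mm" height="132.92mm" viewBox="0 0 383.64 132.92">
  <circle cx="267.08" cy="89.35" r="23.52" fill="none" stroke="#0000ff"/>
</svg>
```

viewBox `0 0 383.64 132.92` with mm width/height → 1 unit = 1 mm. Flip: y_m = 132.92 − y_svg.

**Shape 1** — `<circle>` circle, stroke `#0000ff` → score (S549, F1517). Machine vertices: (290.60,43.57) → (286.11,57.39) → (274.35,65.94) → (259.81,65.94) → (248.05,57.39) → (243.56,43.57) → (248.05,29.75) → (259.81,21.20) → (274.35,21.20) → (286.11,29.75) → (290.60,43.57). Closed: final G1 returns to the first vertex.

G21
G90
G0 X290.60 Y43.57
M4 S549
G1 X286.11 Y57.39 F1517
G1 X274.35 Y65.94
G1 X259.81 Y65.94
G1 X248.05 Y57.39
G1 X243.56 Y43.57
G1 X248.05 Y29.75
G1 X259.81 Y21.20
G1 X274.35 Y21.20
G1 X286.11 Y29.75
G1 X290.60 Y43.57
M5
G0 X0.00 Y0.00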